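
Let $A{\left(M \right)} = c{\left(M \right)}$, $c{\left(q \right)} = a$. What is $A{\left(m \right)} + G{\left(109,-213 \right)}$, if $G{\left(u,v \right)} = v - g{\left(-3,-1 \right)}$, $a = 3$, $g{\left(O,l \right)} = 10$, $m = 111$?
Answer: $-220$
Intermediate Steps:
$G{\left(u,v \right)} = -10 + v$ ($G{\left(u,v \right)} = v - 10 = -10 + v$)
$c{\left(q \right)} = 3$
$A{\left(M \right)} = 3$
$A{\left(m \right)} + G{\left(109,-213 \right)} = 3 - 223 = -220$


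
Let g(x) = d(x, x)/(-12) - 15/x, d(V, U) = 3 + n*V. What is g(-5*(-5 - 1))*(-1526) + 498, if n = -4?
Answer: -27235/2 ≈ -13618.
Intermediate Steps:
d(V, U) = 3 - 4*V
g(x) = -1/4 - 15/x + x/3 (g(x) = (3 - 4*x)/(-12) - 15/x = (3 - 4*x)*(-1/12) - 15/x = (-1/4 + x/3) - 15/x = -1/4 - 15/x + x/3)
g(-5*(-5 - 1))*(-1526) + 498 = (-1/4 - 15*(-1/(5*(-5 - 1))) + (-5*(-5 - 1))/3)*(-1526) + 498 = (-1/4 - 15/((-5*(-6))) + (-5*(-6))/3)*(-1526) + 498 = (-1/4 - 15/30 + (1/3)*30)*(-1526) + 498 = (-1/4 - 15*1/30 + 10)*(-1526) + 498 = (-1/4 - 1/2 + 10)*(-1526) + 498 = (37/4)*(-1526) + 498 = -28231/2 + 498 = -27235/2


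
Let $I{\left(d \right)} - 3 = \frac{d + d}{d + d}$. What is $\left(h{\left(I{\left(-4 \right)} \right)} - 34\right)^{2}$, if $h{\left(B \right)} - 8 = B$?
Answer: $484$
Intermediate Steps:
$I{\left(d \right)} = 4$ ($I{\left(d \right)} = 3 + \frac{d + d}{d + d} = 3 + \frac{2 d}{2 d} = 3 + 2 d \frac{1}{2 d} = 3 + 1 = 4$)
$h{\left(B \right)} = 8 + B$
$\left(h{\left(I{\left(-4 \right)} \right)} - 34\right)^{2} = \left(\left(8 + 4\right) - 34\right)^{2} = \left(12 - 34\right)^{2} = \left(-22\right)^{2} = 484$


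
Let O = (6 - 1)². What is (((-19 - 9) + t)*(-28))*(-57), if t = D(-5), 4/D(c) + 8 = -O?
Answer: -493696/11 ≈ -44881.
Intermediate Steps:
O = 25 (O = 5² = 25)
D(c) = -4/33 (D(c) = 4/(-8 - 1*25) = 4/(-8 - 25) = 4/(-33) = 4*(-1/33) = -4/33)
t = -4/33 ≈ -0.12121
(((-19 - 9) + t)*(-28))*(-57) = (((-19 - 9) - 4/33)*(-28))*(-57) = ((-28 - 4/33)*(-28))*(-57) = -928/33*(-28)*(-57) = (25984/33)*(-57) = -493696/11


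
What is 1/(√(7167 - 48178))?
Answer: -I*√41011/41011 ≈ -0.004938*I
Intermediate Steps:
1/(√(7167 - 48178)) = 1/(√(-41011)) = 1/(I*√41011) = -I*√41011/41011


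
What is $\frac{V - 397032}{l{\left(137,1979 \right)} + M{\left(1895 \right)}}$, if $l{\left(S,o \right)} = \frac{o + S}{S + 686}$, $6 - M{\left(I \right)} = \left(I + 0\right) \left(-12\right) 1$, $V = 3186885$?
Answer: $\frac{2296049019}{18722074} \approx 122.64$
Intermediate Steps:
$M{\left(I \right)} = 6 + 12 I$ ($M{\left(I \right)} = 6 - \left(I + 0\right) \left(-12\right) 1 = 6 - I \left(-12\right) 1 = 6 - - 12 I 1 = 6 - - 12 I = 6 + 12 I$)
$l{\left(S,o \right)} = \frac{S + o}{686 + S}$
$\frac{V - 397032}{l{\left(137,1979 \right)} + M{\left(1895 \right)}} = \frac{3186885 - 397032}{\frac{137 + 1979}{686 + 137} + \left(6 + 12 \cdot 1895\right)} = \frac{2789853}{\frac{1}{823} \cdot 2116 + \left(6 + 22740\right)} = \frac{2789853}{\frac{1}{823} \cdot 2116 + 22746} = \frac{2789853}{\frac{2116}{823} + 22746} = \frac{2789853}{\frac{18722074}{823}} = 2789853 \cdot \frac{823}{18722074} = \frac{2296049019}{18722074}$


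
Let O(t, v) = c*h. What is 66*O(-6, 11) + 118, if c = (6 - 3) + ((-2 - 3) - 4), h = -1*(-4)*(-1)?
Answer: 1702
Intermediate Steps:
h = -4 (h = 4*(-1) = -4)
c = -6 (c = 3 + (-5 - 4) = 3 - 9 = -6)
O(t, v) = 24 (O(t, v) = -6*(-4) = 24)
66*O(-6, 11) + 118 = 66*24 + 118 = 1584 + 118 = 1702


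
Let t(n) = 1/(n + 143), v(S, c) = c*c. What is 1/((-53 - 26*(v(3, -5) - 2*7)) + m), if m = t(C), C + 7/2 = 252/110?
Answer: -15597/5287273 ≈ -0.0029499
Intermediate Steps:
C = -133/110 (C = -7/2 + 252/110 = -7/2 + 252*(1/110) = -7/2 + 126/55 = -133/110 ≈ -1.2091)
v(S, c) = c²
t(n) = 1/(143 + n)
m = 110/15597 (m = 1/(143 - 133/110) = 1/(15597/110) = 110/15597 ≈ 0.0070526)
1/((-53 - 26*(v(3, -5) - 2*7)) + m) = 1/((-53 - 26*((-5)² - 2*7)) + 110/15597) = 1/((-53 - 26*(25 - 14)) + 110/15597) = 1/((-53 - 26*11) + 110/15597) = 1/((-53 - 286) + 110/15597) = 1/(-339 + 110/15597) = 1/(-5287273/15597) = -15597/5287273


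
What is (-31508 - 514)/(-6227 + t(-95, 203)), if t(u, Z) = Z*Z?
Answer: -16011/17491 ≈ -0.91539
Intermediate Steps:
t(u, Z) = Z**2
(-31508 - 514)/(-6227 + t(-95, 203)) = (-31508 - 514)/(-6227 + 203**2) = -32022/(-6227 + 41209) = -32022/34982 = -32022*1/34982 = -16011/17491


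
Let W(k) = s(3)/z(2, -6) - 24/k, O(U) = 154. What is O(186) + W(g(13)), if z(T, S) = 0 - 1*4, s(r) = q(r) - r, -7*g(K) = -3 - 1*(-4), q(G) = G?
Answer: 322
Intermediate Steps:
g(K) = -⅐ (g(K) = -(-3 - 1*(-4))/7 = -(-3 + 4)/7 = -⅐*1 = -⅐)
s(r) = 0 (s(r) = r - r = 0)
z(T, S) = -4 (z(T, S) = 0 - 4 = -4)
W(k) = -24/k (W(k) = 0/(-4) - 24/k = 0*(-¼) - 24/k = 0 - 24/k = -24/k)
O(186) + W(g(13)) = 154 - 24/(-⅐) = 154 - 24*(-7) = 154 + 168 = 322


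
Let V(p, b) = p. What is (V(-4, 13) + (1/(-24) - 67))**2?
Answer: 2907025/576 ≈ 5046.9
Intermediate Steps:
(V(-4, 13) + (1/(-24) - 67))**2 = (-4 + (1/(-24) - 67))**2 = (-4 + (-1/24 - 67))**2 = (-4 - 1609/24)**2 = (-1705/24)**2 = 2907025/576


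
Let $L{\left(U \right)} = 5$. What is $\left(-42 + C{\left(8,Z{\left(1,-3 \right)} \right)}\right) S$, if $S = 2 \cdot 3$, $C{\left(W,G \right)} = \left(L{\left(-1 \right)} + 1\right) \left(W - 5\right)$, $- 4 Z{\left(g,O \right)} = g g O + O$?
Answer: $-144$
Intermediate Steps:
$Z{\left(g,O \right)} = - \frac{O}{4} - \frac{O g^{2}}{4}$ ($Z{\left(g,O \right)} = - \frac{g g O + O}{4} = - \frac{g^{2} O + O}{4} = - \frac{O g^{2} + O}{4} = - \frac{O + O g^{2}}{4} = - \frac{O}{4} - \frac{O g^{2}}{4}$)
$C{\left(W,G \right)} = -30 + 6 W$ ($C{\left(W,G \right)} = \left(5 + 1\right) \left(W - 5\right) = 6 \left(-5 + W\right) = -30 + 6 W$)
$S = 6$
$\left(-42 + C{\left(8,Z{\left(1,-3 \right)} \right)}\right) S = \left(-42 + \left(-30 + 6 \cdot 8\right)\right) 6 = \left(-42 + \left(-30 + 48\right)\right) 6 = \left(-42 + 18\right) 6 = \left(-24\right) 6 = -144$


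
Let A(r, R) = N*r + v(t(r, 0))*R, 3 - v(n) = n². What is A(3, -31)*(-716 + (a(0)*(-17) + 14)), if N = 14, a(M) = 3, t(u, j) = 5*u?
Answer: -5213772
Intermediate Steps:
v(n) = 3 - n²
A(r, R) = 14*r + R*(3 - 25*r²) (A(r, R) = 14*r + (3 - (5*r)²)*R = 14*r + (3 - 25*r²)*R = 14*r + R*(3 - 25*r²))
A(3, -31)*(-716 + (a(0)*(-17) + 14)) = (14*3 - 1*(-31)*(-3 + 25*3²))*(-716 + (3*(-17) + 14)) = (42 - 1*(-31)*(-3 + 25*9))*(-716 + (-51 + 14)) = (42 - 1*(-31)*(-3 + 225))*(-716 - 37) = (42 - 1*(-31)*222)*(-753) = (42 + 6882)*(-753) = 6924*(-753) = -5213772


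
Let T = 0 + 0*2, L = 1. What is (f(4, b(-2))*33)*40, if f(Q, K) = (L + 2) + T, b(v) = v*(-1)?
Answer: 3960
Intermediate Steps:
b(v) = -v
T = 0 (T = 0 + 0 = 0)
f(Q, K) = 3 (f(Q, K) = (1 + 2) + 0 = 3 + 0 = 3)
(f(4, b(-2))*33)*40 = (3*33)*40 = 99*40 = 3960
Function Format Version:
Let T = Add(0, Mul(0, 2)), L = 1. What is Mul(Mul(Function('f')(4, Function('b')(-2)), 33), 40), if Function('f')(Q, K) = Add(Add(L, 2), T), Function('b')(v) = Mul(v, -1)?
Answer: 3960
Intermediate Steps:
Function('b')(v) = Mul(-1, v)
T = 0 (T = Add(0, 0) = 0)
Function('f')(Q, K) = 3 (Function('f')(Q, K) = Add(Add(1, 2), 0) = Add(3, 0) = 3)
Mul(Mul(Function('f')(4, Function('b')(-2)), 33), 40) = Mul(Mul(3, 33), 40) = Mul(99, 40) = 3960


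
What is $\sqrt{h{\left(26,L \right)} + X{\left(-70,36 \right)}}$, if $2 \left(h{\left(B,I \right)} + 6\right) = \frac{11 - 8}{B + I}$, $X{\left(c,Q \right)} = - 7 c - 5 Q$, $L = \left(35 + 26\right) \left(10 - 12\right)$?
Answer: $\frac{\sqrt{19455}}{8} \approx 17.435$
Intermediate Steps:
$L = -122$ ($L = 61 \left(-2\right) = -122$)
$h{\left(B,I \right)} = -6 + \frac{3}{2 \left(B + I\right)}$ ($h{\left(B,I \right)} = -6 + \frac{\left(11 - 8\right) \frac{1}{B + I}}{2} = -6 + \frac{3 \frac{1}{B + I}}{2} = -6 + \frac{3}{2 \left(B + I\right)}$)
$\sqrt{h{\left(26,L \right)} + X{\left(-70,36 \right)}} = \sqrt{\frac{\frac{3}{2} - 156 - -732}{26 - 122} - -310} = \sqrt{\frac{\frac{3}{2} - 156 + 732}{-96} + \left(490 - 180\right)} = \sqrt{\left(- \frac{1}{96}\right) \frac{1155}{2} + 310} = \sqrt{- \frac{385}{64} + 310} = \sqrt{\frac{19455}{64}} = \frac{\sqrt{19455}}{8}$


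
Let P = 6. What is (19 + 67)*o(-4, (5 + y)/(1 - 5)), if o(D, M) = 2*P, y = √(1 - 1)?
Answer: 1032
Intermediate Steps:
y = 0 (y = √0 = 0)
o(D, M) = 12 (o(D, M) = 2*6 = 12)
(19 + 67)*o(-4, (5 + y)/(1 - 5)) = (19 + 67)*12 = 86*12 = 1032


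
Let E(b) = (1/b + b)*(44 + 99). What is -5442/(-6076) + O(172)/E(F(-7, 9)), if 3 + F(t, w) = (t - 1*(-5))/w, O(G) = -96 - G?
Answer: 285627495/200274074 ≈ 1.4262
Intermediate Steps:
F(t, w) = -3 + (5 + t)/w (F(t, w) = -3 + (t - 1*(-5))/w = -3 + (t + 5)/w = -3 + (5 + t)/w)
E(b) = 143*b + 143/b (E(b) = (b + 1/b)*143 = 143*b + 143/b)
-5442/(-6076) + O(172)/E(F(-7, 9)) = -5442/(-6076) + (-96 - 1*172)/(143*((5 - 7 - 3*9)/9) + 143/(((5 - 7 - 3*9)/9))) = -5442*(-1/6076) + (-96 - 172)/(143*((5 - 7 - 27)/9) + 143/(((5 - 7 - 27)/9))) = 2721/3038 - 268/(143*((1/9)*(-29)) + 143/(((1/9)*(-29)))) = 2721/3038 - 268/(143*(-29/9) + 143/(-29/9)) = 2721/3038 - 268/(-4147/9 + 143*(-9/29)) = 2721/3038 - 268/(-4147/9 - 1287/29) = 2721/3038 - 268/(-131846/261) = 2721/3038 - 268*(-261/131846) = 2721/3038 + 34974/65923 = 285627495/200274074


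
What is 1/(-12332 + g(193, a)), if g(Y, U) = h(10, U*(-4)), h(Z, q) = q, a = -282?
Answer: -1/11204 ≈ -8.9254e-5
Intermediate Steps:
g(Y, U) = -4*U (g(Y, U) = U*(-4) = -4*U)
1/(-12332 + g(193, a)) = 1/(-12332 - 4*(-282)) = 1/(-12332 + 1128) = 1/(-11204) = -1/11204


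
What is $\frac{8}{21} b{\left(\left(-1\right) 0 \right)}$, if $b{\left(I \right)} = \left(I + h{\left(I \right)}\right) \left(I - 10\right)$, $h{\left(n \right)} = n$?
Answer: $0$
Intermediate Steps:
$b{\left(I \right)} = 2 I \left(-10 + I\right)$ ($b{\left(I \right)} = \left(I + I\right) \left(I - 10\right) = 2 I \left(-10 + I\right)$)
$\frac{8}{21} b{\left(\left(-1\right) 0 \right)} = \frac{8}{21} \cdot 2 \left(\left(-1\right) 0\right) \left(-10 - 0\right) = 8 \cdot \frac{1}{21} \cdot 2 \cdot 0 \left(-10 + 0\right) = \frac{8 \cdot 2 \cdot 0 \left(-10\right)}{21} = \frac{8}{21} \cdot 0 = 0$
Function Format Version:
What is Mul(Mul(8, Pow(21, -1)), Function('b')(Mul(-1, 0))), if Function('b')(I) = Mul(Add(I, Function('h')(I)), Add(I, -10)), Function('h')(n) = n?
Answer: 0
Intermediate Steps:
Function('b')(I) = Mul(2, I, Add(-10, I)) (Function('b')(I) = Mul(Add(I, I), Add(I, -10)) = Mul(Mul(2, I), Add(-10, I)) = Mul(2, I, Add(-10, I)))
Mul(Mul(8, Pow(21, -1)), Function('b')(Mul(-1, 0))) = Mul(Mul(8, Pow(21, -1)), Mul(2, Mul(-1, 0), Add(-10, Mul(-1, 0)))) = Mul(Mul(8, Rational(1, 21)), Mul(2, 0, Add(-10, 0))) = Mul(Rational(8, 21), Mul(2, 0, -10)) = Mul(Rational(8, 21), 0) = 0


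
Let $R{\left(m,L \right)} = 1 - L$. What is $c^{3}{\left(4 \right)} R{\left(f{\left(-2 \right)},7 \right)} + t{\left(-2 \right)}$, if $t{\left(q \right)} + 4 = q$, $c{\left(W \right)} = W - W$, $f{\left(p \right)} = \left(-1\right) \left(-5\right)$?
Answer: $-6$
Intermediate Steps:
$f{\left(p \right)} = 5$
$c{\left(W \right)} = 0$
$t{\left(q \right)} = -4 + q$
$c^{3}{\left(4 \right)} R{\left(f{\left(-2 \right)},7 \right)} + t{\left(-2 \right)} = 0^{3} \left(1 - 7\right) - 6 = 0 \left(1 - 7\right) - 6 = 0 \left(-6\right) - 6 = 0 - 6 = -6$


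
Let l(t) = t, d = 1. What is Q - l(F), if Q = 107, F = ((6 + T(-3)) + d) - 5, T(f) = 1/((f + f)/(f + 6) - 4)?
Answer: 631/6 ≈ 105.17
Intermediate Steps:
T(f) = 1/(-4 + 2*f/(6 + f)) (T(f) = 1/((2*f)/(6 + f) - 4) = 1/(2*f/(6 + f) - 4) = 1/(-4 + 2*f/(6 + f)))
F = 11/6 (F = ((6 + (-6 - 1*(-3))/(2*(12 - 3))) + 1) - 5 = ((6 + (1/2)*(-6 + 3)/9) + 1) - 5 = ((6 + (1/2)*(1/9)*(-3)) + 1) - 5 = ((6 - 1/6) + 1) - 5 = (35/6 + 1) - 5 = 41/6 - 5 = 11/6 ≈ 1.8333)
Q - l(F) = 107 - 1*11/6 = 107 - 11/6 = 631/6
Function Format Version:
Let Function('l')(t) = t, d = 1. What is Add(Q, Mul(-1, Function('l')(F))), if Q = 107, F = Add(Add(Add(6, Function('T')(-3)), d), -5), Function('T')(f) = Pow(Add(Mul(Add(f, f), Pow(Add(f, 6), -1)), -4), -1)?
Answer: Rational(631, 6) ≈ 105.17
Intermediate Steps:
Function('T')(f) = Pow(Add(-4, Mul(2, f, Pow(Add(6, f), -1))), -1) (Function('T')(f) = Pow(Add(Mul(Mul(2, f), Pow(Add(6, f), -1)), -4), -1) = Pow(Add(Mul(2, f, Pow(Add(6, f), -1)), -4), -1) = Pow(Add(-4, Mul(2, f, Pow(Add(6, f), -1))), -1))
F = Rational(11, 6) (F = Add(Add(Add(6, Mul(Rational(1, 2), Pow(Add(12, -3), -1), Add(-6, Mul(-1, -3)))), 1), -5) = Add(Add(Add(6, Mul(Rational(1, 2), Pow(9, -1), Add(-6, 3))), 1), -5) = Add(Add(Add(6, Mul(Rational(1, 2), Rational(1, 9), -3)), 1), -5) = Add(Add(Add(6, Rational(-1, 6)), 1), -5) = Add(Add(Rational(35, 6), 1), -5) = Add(Rational(41, 6), -5) = Rational(11, 6) ≈ 1.8333)
Add(Q, Mul(-1, Function('l')(F))) = Add(107, Mul(-1, Rational(11, 6))) = Add(107, Rational(-11, 6)) = Rational(631, 6)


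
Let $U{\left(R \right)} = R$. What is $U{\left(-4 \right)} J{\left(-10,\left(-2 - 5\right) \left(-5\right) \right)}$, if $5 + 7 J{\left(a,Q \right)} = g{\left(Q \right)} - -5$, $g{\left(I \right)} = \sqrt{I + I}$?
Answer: $- \frac{4 \sqrt{70}}{7} \approx -4.7809$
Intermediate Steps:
$g{\left(I \right)} = \sqrt{2} \sqrt{I}$ ($g{\left(I \right)} = \sqrt{2 I} = \sqrt{2} \sqrt{I}$)
$J{\left(a,Q \right)} = \frac{\sqrt{2} \sqrt{Q}}{7}$ ($J{\left(a,Q \right)} = - \frac{5}{7} + \frac{\sqrt{2} \sqrt{Q} - -5}{7} = - \frac{5}{7} + \frac{\sqrt{2} \sqrt{Q} + 5}{7} = - \frac{5}{7} + \frac{5 + \sqrt{2} \sqrt{Q}}{7} = - \frac{5}{7} + \left(\frac{5}{7} + \frac{\sqrt{2} \sqrt{Q}}{7}\right) = \frac{\sqrt{2} \sqrt{Q}}{7}$)
$U{\left(-4 \right)} J{\left(-10,\left(-2 - 5\right) \left(-5\right) \right)} = - 4 \frac{\sqrt{2} \sqrt{\left(-2 - 5\right) \left(-5\right)}}{7} = - 4 \frac{\sqrt{2} \sqrt{\left(-7\right) \left(-5\right)}}{7} = - 4 \frac{\sqrt{2} \sqrt{35}}{7} = - 4 \frac{\sqrt{70}}{7} = - \frac{4 \sqrt{70}}{7}$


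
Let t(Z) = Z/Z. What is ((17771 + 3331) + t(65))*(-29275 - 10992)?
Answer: -849754501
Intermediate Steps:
t(Z) = 1
((17771 + 3331) + t(65))*(-29275 - 10992) = ((17771 + 3331) + 1)*(-29275 - 10992) = (21102 + 1)*(-40267) = 21103*(-40267) = -849754501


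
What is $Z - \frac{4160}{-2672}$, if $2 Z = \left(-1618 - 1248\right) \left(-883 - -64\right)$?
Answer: $\frac{195995969}{167} \approx 1.1736 \cdot 10^{6}$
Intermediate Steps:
$Z = 1173627$ ($Z = \frac{\left(-1618 - 1248\right) \left(-883 - -64\right)}{2} = \frac{\left(-2866\right) \left(-883 + \left(-942 + 1006\right)\right)}{2} = \frac{\left(-2866\right) \left(-883 + 64\right)}{2} = \frac{\left(-2866\right) \left(-819\right)}{2} = \frac{1}{2} \cdot 2347254 = 1173627$)
$Z - \frac{4160}{-2672} = 1173627 - \frac{4160}{-2672} = 1173627 - - \frac{260}{167} = 1173627 + \frac{260}{167} = \frac{195995969}{167}$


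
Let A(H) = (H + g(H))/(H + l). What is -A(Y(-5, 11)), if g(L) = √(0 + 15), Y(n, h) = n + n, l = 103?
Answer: 10/93 - √15/93 ≈ 0.065882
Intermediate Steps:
Y(n, h) = 2*n
g(L) = √15
A(H) = (H + √15)/(103 + H) (A(H) = (H + √15)/(H + 103) = (H + √15)/(103 + H))
-A(Y(-5, 11)) = -(2*(-5) + √15)/(103 + 2*(-5)) = -(-10 + √15)/(103 - 10) = -(-10 + √15)/93 = -(-10/93 + √15/93) = 10/93 - √15/93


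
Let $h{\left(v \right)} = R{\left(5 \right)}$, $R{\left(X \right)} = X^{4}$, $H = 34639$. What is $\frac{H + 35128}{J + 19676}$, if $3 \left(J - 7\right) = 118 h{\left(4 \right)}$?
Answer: $\frac{209301}{132799} \approx 1.5761$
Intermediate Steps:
$h{\left(v \right)} = 625$ ($h{\left(v \right)} = 5^{4} = 625$)
$J = \frac{73771}{3}$ ($J = 7 + \frac{118 \cdot 625}{3} = 7 + \frac{1}{3} \cdot 73750 = 7 + \frac{73750}{3} = \frac{73771}{3} \approx 24590.0$)
$\frac{H + 35128}{J + 19676} = \frac{34639 + 35128}{\frac{73771}{3} + 19676} = \frac{69767}{\frac{132799}{3}} = 69767 \cdot \frac{3}{132799} = \frac{209301}{132799}$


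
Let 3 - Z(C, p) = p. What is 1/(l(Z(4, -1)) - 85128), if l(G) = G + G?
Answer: -1/85120 ≈ -1.1748e-5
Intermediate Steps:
Z(C, p) = 3 - p
l(G) = 2*G
1/(l(Z(4, -1)) - 85128) = 1/(2*(3 - 1*(-1)) - 85128) = 1/(2*(3 + 1) - 85128) = 1/(2*4 - 85128) = 1/(8 - 85128) = 1/(-85120) = -1/85120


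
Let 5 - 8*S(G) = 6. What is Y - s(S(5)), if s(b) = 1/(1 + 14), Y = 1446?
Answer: 21689/15 ≈ 1445.9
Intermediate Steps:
S(G) = -⅛ (S(G) = 5/8 - ⅛*6 = 5/8 - ¾ = -⅛)
s(b) = 1/15
Y - s(S(5)) = 1446 - 1*1/15 = 1446 - 1/15 = 21689/15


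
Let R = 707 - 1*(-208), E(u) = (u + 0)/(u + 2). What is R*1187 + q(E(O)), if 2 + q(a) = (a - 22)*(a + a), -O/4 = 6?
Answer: 131412943/121 ≈ 1.0861e+6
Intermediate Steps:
O = -24 (O = -4*6 = -24)
E(u) = u/(2 + u)
R = 915 (R = 707 + 208 = 915)
q(a) = -2 + 2*a*(-22 + a) (q(a) = -2 + (a - 22)*(a + a) = -2 + (-22 + a)*(2*a) = -2 + 2*a*(-22 + a))
R*1187 + q(E(O)) = 915*1187 + (-2 - (-1056)/(2 - 24) + 2*(-24/(2 - 24))²) = 1086105 + (-2 - (-1056)/(-22) + 2*(-24/(-22))²) = 1086105 + (-2 - (-1056)*(-1)/22 + 2*(-24*(-1/22))²) = 1086105 + (-2 - 44*12/11 + 2*(12/11)²) = 1086105 + (-2 - 48 + 2*(144/121)) = 1086105 + (-2 - 48 + 288/121) = 1086105 - 5762/121 = 131412943/121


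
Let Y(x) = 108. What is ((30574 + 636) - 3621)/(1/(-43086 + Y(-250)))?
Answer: -1185720042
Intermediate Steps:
((30574 + 636) - 3621)/(1/(-43086 + Y(-250))) = ((30574 + 636) - 3621)/(1/(-43086 + 108)) = (31210 - 3621)/(1/(-42978)) = 27589/(-1/42978) = 27589*(-42978) = -1185720042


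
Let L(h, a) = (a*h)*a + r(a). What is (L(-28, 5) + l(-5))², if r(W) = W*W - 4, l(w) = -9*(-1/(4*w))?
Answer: 184660921/400 ≈ 4.6165e+5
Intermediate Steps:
l(w) = 9/(4*w) (l(w) = -(-9)/(4*w) = 9/(4*w))
r(W) = -4 + W² (r(W) = W² - 4 = -4 + W²)
L(h, a) = -4 + a² + h*a² (L(h, a) = (a*h)*a + (-4 + a²) = h*a² + (-4 + a²) = -4 + a² + h*a²)
(L(-28, 5) + l(-5))² = ((-4 + 5² - 28*5²) + (9/4)/(-5))² = ((-4 + 25 - 28*25) + (9/4)*(-⅕))² = ((-4 + 25 - 700) - 9/20)² = (-679 - 9/20)² = (-13589/20)² = 184660921/400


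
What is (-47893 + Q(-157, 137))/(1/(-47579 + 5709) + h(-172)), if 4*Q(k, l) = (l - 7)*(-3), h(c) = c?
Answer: 2009362235/7201641 ≈ 279.01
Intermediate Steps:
Q(k, l) = 21/4 - 3*l/4 (Q(k, l) = ((l - 7)*(-3))/4 = ((-7 + l)*(-3))/4 = (21 - 3*l)/4 = 21/4 - 3*l/4)
(-47893 + Q(-157, 137))/(1/(-47579 + 5709) + h(-172)) = (-47893 + (21/4 - ¾*137))/(1/(-47579 + 5709) - 172) = (-47893 + (21/4 - 411/4))/(1/(-41870) - 172) = (-47893 - 195/2)/(-1/41870 - 172) = -95981/(2*(-7201641/41870)) = -95981/2*(-41870/7201641) = 2009362235/7201641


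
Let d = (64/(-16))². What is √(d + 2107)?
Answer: √2123 ≈ 46.076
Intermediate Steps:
d = 16 (d = (64*(-1/16))² = (-4)² = 16)
√(d + 2107) = √(16 + 2107) = √2123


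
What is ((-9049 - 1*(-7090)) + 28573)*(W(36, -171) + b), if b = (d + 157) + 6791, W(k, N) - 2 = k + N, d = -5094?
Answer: 45802694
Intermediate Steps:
W(k, N) = 2 + N + k (W(k, N) = 2 + (k + N) = 2 + (N + k) = 2 + N + k)
b = 1854 (b = (-5094 + 157) + 6791 = -4937 + 6791 = 1854)
((-9049 - 1*(-7090)) + 28573)*(W(36, -171) + b) = ((-9049 - 1*(-7090)) + 28573)*((2 - 171 + 36) + 1854) = ((-9049 + 7090) + 28573)*(-133 + 1854) = (-1959 + 28573)*1721 = 26614*1721 = 45802694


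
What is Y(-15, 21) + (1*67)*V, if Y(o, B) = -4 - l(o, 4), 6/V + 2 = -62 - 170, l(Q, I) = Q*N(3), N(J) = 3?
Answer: 1532/39 ≈ 39.282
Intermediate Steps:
l(Q, I) = 3*Q (l(Q, I) = Q*3 = 3*Q)
V = -1/39 (V = 6/(-2 + (-62 - 170)) = 6/(-2 - 232) = 6/(-234) = 6*(-1/234) = -1/39 ≈ -0.025641)
Y(o, B) = -4 - 3*o
Y(-15, 21) + (1*67)*V = (-4 - 3*(-15)) + (1*67)*(-1/39) = (-4 + 45) + 67*(-1/39) = 41 - 67/39 = 1532/39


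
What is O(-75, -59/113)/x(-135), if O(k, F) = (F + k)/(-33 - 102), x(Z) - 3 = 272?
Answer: 8534/4195125 ≈ 0.0020343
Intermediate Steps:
x(Z) = 275 (x(Z) = 3 + 272 = 275)
O(k, F) = -F/135 - k/135 (O(k, F) = (F + k)/(-135) = (F + k)*(-1/135) = -F/135 - k/135)
O(-75, -59/113)/x(-135) = (-(-59)/(135*113) - 1/135*(-75))/275 = (-(-59)/(135*113) + 5/9)*(1/275) = (-1/135*(-59/113) + 5/9)*(1/275) = (59/15255 + 5/9)*(1/275) = (8534/15255)*(1/275) = 8534/4195125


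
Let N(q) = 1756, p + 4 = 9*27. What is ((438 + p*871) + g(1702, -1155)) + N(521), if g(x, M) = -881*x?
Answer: -1289099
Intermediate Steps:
p = 239 (p = -4 + 9*27 = -4 + 243 = 239)
((438 + p*871) + g(1702, -1155)) + N(521) = ((438 + 239*871) - 881*1702) + 1756 = ((438 + 208169) - 1499462) + 1756 = (208607 - 1499462) + 1756 = -1290855 + 1756 = -1289099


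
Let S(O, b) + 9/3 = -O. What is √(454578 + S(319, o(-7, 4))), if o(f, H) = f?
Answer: 4*√28391 ≈ 673.99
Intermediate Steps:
S(O, b) = -3 - O
√(454578 + S(319, o(-7, 4))) = √(454578 + (-3 - 1*319)) = √(454578 + (-3 - 319)) = √(454578 - 322) = √454256 = 4*√28391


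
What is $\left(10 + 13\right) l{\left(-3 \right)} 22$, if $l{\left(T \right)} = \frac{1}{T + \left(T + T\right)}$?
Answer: $- \frac{506}{9} \approx -56.222$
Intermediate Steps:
$l{\left(T \right)} = \frac{1}{3 T}$ ($l{\left(T \right)} = \frac{1}{T + 2 T} = \frac{1}{3 T}$)
$\left(10 + 13\right) l{\left(-3 \right)} 22 = \left(10 + 13\right) \frac{1}{3 \left(-3\right)} 22 = 23 \cdot \frac{1}{3} \left(- \frac{1}{3}\right) 22 = 23 \left(- \frac{1}{9}\right) 22 = \left(- \frac{23}{9}\right) 22 = - \frac{506}{9}$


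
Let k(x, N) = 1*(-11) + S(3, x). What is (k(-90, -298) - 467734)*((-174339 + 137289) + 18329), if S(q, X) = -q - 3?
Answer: 8756766471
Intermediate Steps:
S(q, X) = -3 - q
k(x, N) = -17 (k(x, N) = 1*(-11) + (-3 - 1*3) = -11 + (-3 - 3) = -11 - 6 = -17)
(k(-90, -298) - 467734)*((-174339 + 137289) + 18329) = (-17 - 467734)*((-174339 + 137289) + 18329) = -467751*(-37050 + 18329) = -467751*(-18721) = 8756766471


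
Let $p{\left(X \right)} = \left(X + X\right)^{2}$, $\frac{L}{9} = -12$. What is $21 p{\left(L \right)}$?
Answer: $979776$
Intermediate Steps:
$L = -108$ ($L = 9 \left(-12\right) = -108$)
$p{\left(X \right)} = 4 X^{2}$ ($p{\left(X \right)} = \left(2 X\right)^{2} = 4 X^{2}$)
$21 p{\left(L \right)} = 21 \cdot 4 \left(-108\right)^{2} = 21 \cdot 4 \cdot 11664 = 21 \cdot 46656 = 979776$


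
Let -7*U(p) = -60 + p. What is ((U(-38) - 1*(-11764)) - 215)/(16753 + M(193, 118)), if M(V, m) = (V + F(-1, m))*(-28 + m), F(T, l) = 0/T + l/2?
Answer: 11563/39433 ≈ 0.29323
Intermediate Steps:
F(T, l) = l/2 (F(T, l) = 0 + l*(½) = 0 + l/2 = l/2)
M(V, m) = (-28 + m)*(V + m/2) (M(V, m) = (V + m/2)*(-28 + m) = (-28 + m)*(V + m/2))
U(p) = 60/7 - p/7 (U(p) = -(-60 + p)/7 = 60/7 - p/7)
((U(-38) - 1*(-11764)) - 215)/(16753 + M(193, 118)) = (((60/7 - ⅐*(-38)) - 1*(-11764)) - 215)/(16753 + ((½)*118² - 28*193 - 14*118 + 193*118)) = (((60/7 + 38/7) + 11764) - 215)/(16753 + ((½)*13924 - 5404 - 1652 + 22774)) = ((14 + 11764) - 215)/(16753 + (6962 - 5404 - 1652 + 22774)) = (11778 - 215)/(16753 + 22680) = 11563/39433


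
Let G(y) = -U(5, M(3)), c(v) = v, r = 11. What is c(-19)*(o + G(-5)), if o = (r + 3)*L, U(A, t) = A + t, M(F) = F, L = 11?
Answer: -2774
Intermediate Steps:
G(y) = -8 (G(y) = -(5 + 3) = -1*8 = -8)
o = 154 (o = (11 + 3)*11 = 14*11 = 154)
c(-19)*(o + G(-5)) = -19*(154 - 8) = -19*146 = -2774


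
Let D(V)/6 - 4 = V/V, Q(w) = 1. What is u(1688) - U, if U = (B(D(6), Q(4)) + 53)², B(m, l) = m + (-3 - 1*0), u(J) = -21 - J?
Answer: -8109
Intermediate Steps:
D(V) = 30 (D(V) = 24 + 6*(V/V) = 24 + 6*1 = 24 + 6 = 30)
B(m, l) = -3 + m (B(m, l) = m + (-3 + 0) = m - 3 = -3 + m)
U = 6400 (U = ((-3 + 30) + 53)² = (27 + 53)² = 80² = 6400)
u(1688) - U = (-21 - 1*1688) - 1*6400 = (-21 - 1688) - 6400 = -1709 - 6400 = -8109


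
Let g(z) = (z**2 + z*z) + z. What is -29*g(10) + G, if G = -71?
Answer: -6161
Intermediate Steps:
g(z) = z + 2*z**2 (g(z) = (z**2 + z**2) + z = 2*z**2 + z = z + 2*z**2)
-29*g(10) + G = -290*(1 + 2*10) - 71 = -290*(1 + 20) - 71 = -290*21 - 71 = -29*210 - 71 = -6090 - 71 = -6161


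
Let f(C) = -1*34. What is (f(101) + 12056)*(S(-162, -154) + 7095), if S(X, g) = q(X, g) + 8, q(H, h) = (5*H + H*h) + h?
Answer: 373727914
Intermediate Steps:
q(H, h) = h + 5*H + H*h
f(C) = -34
S(X, g) = 8 + g + 5*X + X*g (S(X, g) = (g + 5*X + X*g) + 8 = 8 + g + 5*X + X*g)
(f(101) + 12056)*(S(-162, -154) + 7095) = (-34 + 12056)*((8 - 154 + 5*(-162) - 162*(-154)) + 7095) = 12022*((8 - 154 - 810 + 24948) + 7095) = 12022*(23992 + 7095) = 12022*31087 = 373727914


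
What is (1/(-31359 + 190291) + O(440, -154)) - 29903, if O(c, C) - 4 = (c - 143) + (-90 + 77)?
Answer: -4706771179/158932 ≈ -29615.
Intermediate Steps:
O(c, C) = -152 + c (O(c, C) = 4 + ((c - 143) + (-90 + 77)) = 4 + ((-143 + c) - 13) = 4 + (-156 + c) = -152 + c)
(1/(-31359 + 190291) + O(440, -154)) - 29903 = (1/(-31359 + 190291) + (-152 + 440)) - 29903 = (1/158932 + 288) - 29903 = 45772417/158932 - 29903 = -4706771179/158932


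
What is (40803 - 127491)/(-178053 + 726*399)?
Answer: -28896/37207 ≈ -0.77663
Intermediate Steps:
(40803 - 127491)/(-178053 + 726*399) = -86688/(-178053 + 289674) = -86688/111621 = -86688*1/111621 = -28896/37207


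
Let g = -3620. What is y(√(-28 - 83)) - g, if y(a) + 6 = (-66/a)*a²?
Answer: 3614 - 66*I*√111 ≈ 3614.0 - 695.35*I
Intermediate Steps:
y(a) = -6 - 66*a (y(a) = -6 + (-66/a)*a² = -6 - 66*a)
y(√(-28 - 83)) - g = (-6 - 66*√(-28 - 83)) - 1*(-3620) = (-6 - 66*I*√111) + 3620 = 3614 - 66*I*√111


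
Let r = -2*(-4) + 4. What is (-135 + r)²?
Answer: 15129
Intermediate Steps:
r = 12 (r = 8 + 4 = 12)
(-135 + r)² = (-135 + 12)² = (-123)² = 15129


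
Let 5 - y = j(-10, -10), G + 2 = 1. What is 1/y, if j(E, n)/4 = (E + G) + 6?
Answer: 1/25 ≈ 0.040000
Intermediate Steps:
G = -1 (G = -2 + 1 = -1)
j(E, n) = 20 + 4*E (j(E, n) = 4*((E - 1) + 6) = 4*((-1 + E) + 6) = 4*(5 + E) = 20 + 4*E)
y = 25 (y = 5 - (20 + 4*(-10)) = 5 - (20 - 40) = 5 - 1*(-20) = 5 + 20 = 25)
1/y = 1/25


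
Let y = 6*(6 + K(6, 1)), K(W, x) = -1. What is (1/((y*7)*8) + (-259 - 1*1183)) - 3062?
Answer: -7566719/1680 ≈ -4504.0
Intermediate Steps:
y = 30 (y = 6*(6 - 1) = 6*5 = 30)
(1/((y*7)*8) + (-259 - 1*1183)) - 3062 = (1/((30*7)*8) + (-259 - 1*1183)) - 3062 = (1/(210*8) + (-259 - 1183)) - 3062 = (1/1680 - 1442) - 3062 = -2422559/1680 - 3062 = -7566719/1680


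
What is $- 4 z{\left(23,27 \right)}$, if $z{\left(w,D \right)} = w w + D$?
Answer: $-2224$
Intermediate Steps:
$z{\left(w,D \right)} = D + w^{2}$ ($z{\left(w,D \right)} = w^{2} + D = D + w^{2}$)
$- 4 z{\left(23,27 \right)} = - 4 \left(27 + 23^{2}\right) = - 4 \left(27 + 529\right) = \left(-4\right) 556 = -2224$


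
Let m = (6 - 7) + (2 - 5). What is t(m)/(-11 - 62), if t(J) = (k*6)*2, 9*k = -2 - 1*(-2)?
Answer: 0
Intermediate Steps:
m = -4 (m = -1 - 3 = -4)
k = 0 (k = (-2 - 1*(-2))/9 = (-2 + 2)/9 = (⅑)*0 = 0)
t(J) = 0 (t(J) = (0*6)*2 = 0*2 = 0)
t(m)/(-11 - 62) = 0/(-11 - 62) = 0/(-73) = 0*(-1/73) = 0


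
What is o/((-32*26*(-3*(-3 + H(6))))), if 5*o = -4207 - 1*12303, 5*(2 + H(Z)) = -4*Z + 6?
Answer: 635/4128 ≈ 0.15383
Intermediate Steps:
H(Z) = -⅘ - 4*Z/5 (H(Z) = -2 + (-4*Z + 6)/5 = -2 + (6 - 4*Z)/5 = -2 + (6/5 - 4*Z/5) = -⅘ - 4*Z/5)
o = -3302 (o = (-4207 - 1*12303)/5 = (-4207 - 12303)/5 = (⅕)*(-16510) = -3302)
o/((-32*26*(-3*(-3 + H(6))))) = -3302*1/(2496*(-3 + (-⅘ - ⅘*6))) = -3302*1/(2496*(-3 + (-⅘ - 24/5))) = -3302*1/(2496*(-3 - 28/5)) = -3302/((-832*(-3*(-43/5)))) = -3302/((-832*129/5)) = -3302/((-1*107328/5)) = -3302/(-107328/5) = -3302*(-5/107328) = 635/4128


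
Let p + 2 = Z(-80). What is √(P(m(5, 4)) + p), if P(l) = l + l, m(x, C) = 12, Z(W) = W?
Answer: I*√58 ≈ 7.6158*I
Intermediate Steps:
p = -82 (p = -2 - 80 = -82)
P(l) = 2*l
√(P(m(5, 4)) + p) = √(2*12 - 82) = √(24 - 82) = √(-58) = I*√58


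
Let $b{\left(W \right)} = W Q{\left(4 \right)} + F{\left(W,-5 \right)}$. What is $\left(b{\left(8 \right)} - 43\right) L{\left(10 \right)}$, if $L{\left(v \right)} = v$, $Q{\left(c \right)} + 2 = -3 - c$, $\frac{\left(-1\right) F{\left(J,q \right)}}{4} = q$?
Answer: $-950$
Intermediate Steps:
$F{\left(J,q \right)} = - 4 q$
$Q{\left(c \right)} = -5 - c$ ($Q{\left(c \right)} = -2 - \left(3 + c\right) = -5 - c$)
$b{\left(W \right)} = 20 - 9 W$ ($b{\left(W \right)} = W \left(-5 - 4\right) - -20 = W \left(-5 - 4\right) + 20 = W \left(-9\right) + 20 = - 9 W + 20 = 20 - 9 W$)
$\left(b{\left(8 \right)} - 43\right) L{\left(10 \right)} = \left(\left(20 - 72\right) - 43\right) 10 = \left(-52 - 43\right) 10 = \left(-95\right) 10 = -950$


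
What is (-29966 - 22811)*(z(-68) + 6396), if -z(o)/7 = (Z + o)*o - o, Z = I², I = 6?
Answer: 491459424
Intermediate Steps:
Z = 36 (Z = 6² = 36)
z(o) = 7*o - 7*o*(36 + o) (z(o) = -7*((36 + o)*o - o) = -7*(o*(36 + o) - o) = -7*(-o + o*(36 + o)) = 7*o - 7*o*(36 + o))
(-29966 - 22811)*(z(-68) + 6396) = (-29966 - 22811)*(-7*(-68)*(35 - 68) + 6396) = -52777*(-7*(-68)*(-33) + 6396) = -52777*(-15708 + 6396) = -52777*(-9312) = 491459424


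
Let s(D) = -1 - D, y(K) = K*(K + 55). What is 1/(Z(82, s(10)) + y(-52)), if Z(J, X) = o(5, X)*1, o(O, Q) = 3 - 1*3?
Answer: -1/156 ≈ -0.0064103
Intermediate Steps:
o(O, Q) = 0 (o(O, Q) = 3 - 3 = 0)
y(K) = K*(55 + K)
Z(J, X) = 0 (Z(J, X) = 0*1 = 0)
1/(Z(82, s(10)) + y(-52)) = 1/(0 - 52*(55 - 52)) = 1/(0 - 52*3) = 1/(0 - 156) = 1/(-156) = -1/156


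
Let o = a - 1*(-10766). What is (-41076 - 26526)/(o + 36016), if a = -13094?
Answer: -33801/16844 ≈ -2.0067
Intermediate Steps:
o = -2328 (o = -13094 - 1*(-10766) = -13094 + 10766 = -2328)
(-41076 - 26526)/(o + 36016) = (-41076 - 26526)/(-2328 + 36016) = -67602/33688 = -67602*1/33688 = -33801/16844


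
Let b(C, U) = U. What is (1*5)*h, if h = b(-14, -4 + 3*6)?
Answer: 70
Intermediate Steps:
h = 14 (h = -4 + 3*6 = -4 + 18 = 14)
(1*5)*h = (1*5)*14 = 5*14 = 70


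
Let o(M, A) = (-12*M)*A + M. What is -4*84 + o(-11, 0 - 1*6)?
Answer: -1139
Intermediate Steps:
o(M, A) = M - 12*A*M (o(M, A) = -12*A*M + M = M - 12*A*M)
-4*84 + o(-11, 0 - 1*6) = -4*84 - 11*(1 - 12*(0 - 1*6)) = -336 - 11*(1 - 12*(0 - 6)) = -336 - 11*(1 - 12*(-6)) = -336 - 11*(1 + 72) = -336 - 11*73 = -336 - 803 = -1139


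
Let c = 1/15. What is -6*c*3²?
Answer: -18/5 ≈ -3.6000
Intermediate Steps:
c = 1/15 ≈ 0.066667
-6*c*3² = -6*1/15*3² = -⅖*9 = -18/5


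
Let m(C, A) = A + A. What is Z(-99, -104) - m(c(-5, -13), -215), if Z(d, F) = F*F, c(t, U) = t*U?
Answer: 11246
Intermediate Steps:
c(t, U) = U*t
m(C, A) = 2*A
Z(d, F) = F²
Z(-99, -104) - m(c(-5, -13), -215) = (-104)² - 2*(-215) = 10816 - 1*(-430) = 10816 + 430 = 11246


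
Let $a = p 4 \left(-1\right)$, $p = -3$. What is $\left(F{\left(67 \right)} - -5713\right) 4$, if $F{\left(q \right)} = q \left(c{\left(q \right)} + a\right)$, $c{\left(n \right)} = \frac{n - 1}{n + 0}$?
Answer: $26332$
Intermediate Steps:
$c{\left(n \right)} = \frac{-1 + n}{n}$
$a = 12$ ($a = \left(-3\right) 4 \left(-1\right) = \left(-12\right) \left(-1\right) = 12$)
$F{\left(q \right)} = q \left(12 + \frac{-1 + q}{q}\right)$ ($F{\left(q \right)} = q \left(\frac{-1 + q}{q} + 12\right) = q \left(12 + \frac{-1 + q}{q}\right)$)
$\left(F{\left(67 \right)} - -5713\right) 4 = \left(\left(-1 + 13 \cdot 67\right) - -5713\right) 4 = \left(\left(-1 + 871\right) + 5713\right) 4 = \left(870 + 5713\right) 4 = 6583 \cdot 4 = 26332$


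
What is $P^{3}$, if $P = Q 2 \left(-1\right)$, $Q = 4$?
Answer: $-512$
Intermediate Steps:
$P = -8$ ($P = 4 \cdot 2 \left(-1\right) = 8 \left(-1\right) = -8$)
$P^{3} = \left(-8\right)^{3} = -512$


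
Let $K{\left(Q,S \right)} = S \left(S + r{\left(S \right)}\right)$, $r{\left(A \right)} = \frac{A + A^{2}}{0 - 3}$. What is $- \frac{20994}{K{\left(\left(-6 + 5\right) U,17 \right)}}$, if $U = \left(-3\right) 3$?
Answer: $\frac{20994}{1445} \approx 14.529$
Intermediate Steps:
$U = -9$
$r{\left(A \right)} = - \frac{A}{3} - \frac{A^{2}}{3}$ ($r{\left(A \right)} = \frac{A + A^{2}}{-3} = \left(A + A^{2}\right) \left(- \frac{1}{3}\right) = - \frac{A}{3} - \frac{A^{2}}{3}$)
$K{\left(Q,S \right)} = S \left(S - \frac{S \left(1 + S\right)}{3}\right)$
$- \frac{20994}{K{\left(\left(-6 + 5\right) U,17 \right)}} = - \frac{20994}{\frac{1}{3} \cdot 17^{2} \left(2 - 17\right)} = - \frac{20994}{\frac{1}{3} \cdot 289 \left(2 - 17\right)} = - \frac{20994}{\frac{1}{3} \cdot 289 \left(-15\right)} = - \frac{20994}{-1445} = \left(-20994\right) \left(- \frac{1}{1445}\right) = \frac{20994}{1445}$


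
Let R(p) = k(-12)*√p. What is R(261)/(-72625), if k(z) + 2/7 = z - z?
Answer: 6*√29/508375 ≈ 6.3557e-5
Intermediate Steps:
k(z) = -2/7 (k(z) = -2/7 + (z - z) = -2/7 + 0 = -2/7)
R(p) = -2*√p/7
R(261)/(-72625) = -6*√29/7/(-72625) = -6*√29/7*(-1/72625) = 6*√29/508375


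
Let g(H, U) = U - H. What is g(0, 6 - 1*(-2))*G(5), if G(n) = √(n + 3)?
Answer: 16*√2 ≈ 22.627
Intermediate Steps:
G(n) = √(3 + n)
g(0, 6 - 1*(-2))*G(5) = ((6 - 1*(-2)) - 1*0)*√(3 + 5) = ((6 + 2) + 0)*√8 = (8 + 0)*(2*√2) = 8*(2*√2) = 16*√2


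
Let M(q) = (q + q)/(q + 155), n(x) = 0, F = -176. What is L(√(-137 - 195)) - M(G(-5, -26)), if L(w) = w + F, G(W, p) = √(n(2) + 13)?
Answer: -2113043/12006 - 155*√13/12006 + 2*I*√83 ≈ -176.05 + 18.221*I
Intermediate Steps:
G(W, p) = √13 (G(W, p) = √(0 + 13) = √13)
M(q) = 2*q/(155 + q) (M(q) = (2*q)/(155 + q) = 2*q/(155 + q))
L(w) = -176 + w (L(w) = w - 176 = -176 + w)
L(√(-137 - 195)) - M(G(-5, -26)) = (-176 + √(-137 - 195)) - 2*√13/(155 + √13) = (-176 + √(-332)) - 2*√13/(155 + √13) = (-176 + 2*I*√83) - 2*√13/(155 + √13) = -176 - 2*√13/(155 + √13) + 2*I*√83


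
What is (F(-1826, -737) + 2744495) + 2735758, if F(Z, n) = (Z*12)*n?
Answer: 21629397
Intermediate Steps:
F(Z, n) = 12*Z*n (F(Z, n) = (12*Z)*n = 12*Z*n)
(F(-1826, -737) + 2744495) + 2735758 = (12*(-1826)*(-737) + 2744495) + 2735758 = (16149144 + 2744495) + 2735758 = 18893639 + 2735758 = 21629397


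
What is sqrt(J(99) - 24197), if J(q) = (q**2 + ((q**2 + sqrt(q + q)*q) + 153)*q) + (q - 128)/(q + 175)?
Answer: sqrt(72902541854 + 2207459628*sqrt(22))/274 ≈ 1053.1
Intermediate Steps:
J(q) = q**2 + q*(153 + q**2 + sqrt(2)*q**(3/2)) + (-128 + q)/(175 + q) (J(q) = (q**2 + ((q**2 + sqrt(2*q)*q) + 153)*q) + (-128 + q)/(175 + q) = (q**2 + ((q**2 + (sqrt(2)*sqrt(q))*q) + 153)*q) + (-128 + q)/(175 + q) = (q**2 + ((q**2 + sqrt(2)*q**(3/2)) + 153)*q) + (-128 + q)/(175 + q) = (q**2 + (153 + q**2 + sqrt(2)*q**(3/2))*q) + (-128 + q)/(175 + q) = (q**2 + q*(153 + q**2 + sqrt(2)*q**(3/2))) + (-128 + q)/(175 + q) = q**2 + q*(153 + q**2 + sqrt(2)*q**(3/2)) + (-128 + q)/(175 + q))
sqrt(J(99) - 24197) = sqrt((-128 + 99**4 + 176*99**3 + 328*99**2 + 26776*99 + sqrt(2)*99**(7/2) + 175*sqrt(2)*99**(5/2))/(175 + 99) - 24197) = sqrt((-128 + 96059601 + 176*970299 + 328*9801 + 2650824 + sqrt(2)*(2910897*sqrt(11)) + 175*sqrt(2)*(29403*sqrt(11)))/274 - 24197) = sqrt((-128 + 96059601 + 170772624 + 3214728 + 2650824 + 2910897*sqrt(22) + 5145525*sqrt(22))/274 - 24197) = sqrt((272697649 + 8056422*sqrt(22))/274 - 24197) = sqrt((272697649/274 + 29403*sqrt(22)) - 24197) = sqrt(266067671/274 + 29403*sqrt(22))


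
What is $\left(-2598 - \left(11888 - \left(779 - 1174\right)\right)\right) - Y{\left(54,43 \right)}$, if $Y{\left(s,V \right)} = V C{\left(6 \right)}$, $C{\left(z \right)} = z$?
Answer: $-15139$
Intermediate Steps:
$Y{\left(s,V \right)} = 6 V$ ($Y{\left(s,V \right)} = V 6 = 6 V$)
$\left(-2598 - \left(11888 - \left(779 - 1174\right)\right)\right) - Y{\left(54,43 \right)} = \left(-2598 - \left(11888 - \left(779 - 1174\right)\right)\right) - 6 \cdot 43 = \left(-2598 - \left(11888 - -395\right)\right) - 258 = \left(-2598 - \left(11888 + 395\right)\right) - 258 = \left(-2598 - 12283\right) - 258 = -14881 - 258 = -15139$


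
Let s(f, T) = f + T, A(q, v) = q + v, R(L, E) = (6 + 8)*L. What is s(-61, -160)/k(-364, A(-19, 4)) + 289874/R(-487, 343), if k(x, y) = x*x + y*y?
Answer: -19236936966/452445889 ≈ -42.518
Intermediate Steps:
R(L, E) = 14*L
k(x, y) = x² + y²
s(f, T) = T + f
s(-61, -160)/k(-364, A(-19, 4)) + 289874/R(-487, 343) = (-160 - 61)/((-364)² + (-19 + 4)²) + 289874/((14*(-487))) = -221/(132496 + (-15)²) + 289874/(-6818) = -221/(132496 + 225) + 289874*(-1/6818) = -221/132721 - 144937/3409 = -19236936966/452445889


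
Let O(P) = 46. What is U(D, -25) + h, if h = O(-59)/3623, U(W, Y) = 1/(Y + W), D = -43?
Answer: -495/246364 ≈ -0.0020092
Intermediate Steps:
U(W, Y) = 1/(W + Y)
h = 46/3623 ≈ 0.012697
U(D, -25) + h = 1/(-43 - 25) + 46/3623 = 1/(-68) + 46/3623 = -1/68 + 46/3623 = -495/246364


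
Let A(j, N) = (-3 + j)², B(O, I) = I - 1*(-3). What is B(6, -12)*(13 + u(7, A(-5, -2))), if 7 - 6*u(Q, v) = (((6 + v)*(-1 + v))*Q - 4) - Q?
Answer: 46161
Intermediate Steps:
B(O, I) = 3 + I (B(O, I) = I + 3 = 3 + I)
u(Q, v) = 11/6 + Q/6 - Q*(-1 + v)*(6 + v)/6 (u(Q, v) = 7/6 - ((((6 + v)*(-1 + v))*Q - 4) - Q)/6 = 7/6 - ((((-1 + v)*(6 + v))*Q - 4) - Q)/6 = 7/6 - ((Q*(-1 + v)*(6 + v) - 4) - Q)/6 = 7/6 - ((-4 + Q*(-1 + v)*(6 + v)) - Q)/6 = 7/6 - (-4 - Q + Q*(-1 + v)*(6 + v))/6 = 7/6 + (⅔ + Q/6 - Q*(-1 + v)*(6 + v)/6) = 11/6 + Q/6 - Q*(-1 + v)*(6 + v)/6)
B(6, -12)*(13 + u(7, A(-5, -2))) = (3 - 12)*(13 + (11/6 + (7/6)*7 - ⅚*7*(-3 - 5)² - ⅙*7*((-3 - 5)²)²)) = -9*(13 + (11/6 + 49/6 - ⅚*7*(-8)² - ⅙*7*((-8)²)²)) = -9*(13 + (11/6 + 49/6 - ⅚*7*64 - ⅙*7*64²)) = -9*(13 + (11/6 + 49/6 - 1120/3 - ⅙*7*4096)) = -9*(13 + (11/6 + 49/6 - 1120/3 - 14336/3)) = -9*(13 - 5142) = -9*(-5129) = 46161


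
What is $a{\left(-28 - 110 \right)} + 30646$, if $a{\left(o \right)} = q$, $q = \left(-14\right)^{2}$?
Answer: $30842$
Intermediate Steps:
$q = 196$
$a{\left(o \right)} = 196$
$a{\left(-28 - 110 \right)} + 30646 = 196 + 30646 = 30842$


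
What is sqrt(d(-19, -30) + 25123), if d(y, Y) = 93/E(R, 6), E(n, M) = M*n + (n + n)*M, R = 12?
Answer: sqrt(3617774)/12 ≈ 158.50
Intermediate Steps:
E(n, M) = 3*M*n (E(n, M) = M*n + (2*n)*M = M*n + 2*M*n = 3*M*n)
d(y, Y) = 31/72 (d(y, Y) = 93/((3*6*12)) = 93/216 = 93*(1/216) = 31/72)
sqrt(d(-19, -30) + 25123) = sqrt(31/72 + 25123) = sqrt(1808887/72) = sqrt(3617774)/12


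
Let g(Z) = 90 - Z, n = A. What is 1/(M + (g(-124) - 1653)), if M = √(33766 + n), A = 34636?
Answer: -1439/2002319 - √68402/2002319 ≈ -0.00084928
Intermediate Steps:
n = 34636
M = √68402 (M = √(33766 + 34636) = √68402 ≈ 261.54)
1/(M + (g(-124) - 1653)) = 1/(√68402 + ((90 - 1*(-124)) - 1653)) = 1/(√68402 + ((90 + 124) - 1653)) = 1/(√68402 + (214 - 1653)) = 1/(√68402 - 1439) = 1/(-1439 + √68402)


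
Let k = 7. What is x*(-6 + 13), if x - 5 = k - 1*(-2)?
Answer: 98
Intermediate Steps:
x = 14 (x = 5 + (7 - 1*(-2)) = 5 + (7 + 2) = 5 + 9 = 14)
x*(-6 + 13) = 14*(-6 + 13) = 14*7 = 98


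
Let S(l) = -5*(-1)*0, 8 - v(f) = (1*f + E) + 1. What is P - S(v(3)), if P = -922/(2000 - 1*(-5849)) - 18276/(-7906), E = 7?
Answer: 68079496/31027097 ≈ 2.1942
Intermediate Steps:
v(f) = -f (v(f) = 8 - ((1*f + 7) + 1) = 8 - ((f + 7) + 1) = 8 - ((7 + f) + 1) = 8 - (8 + f) = 8 + (-8 - f) = -f)
S(l) = 0 (S(l) = 5*0 = 0)
P = 68079496/31027097 (P = -922/(2000 + 5849) - 18276*(-1/7906) = -922/7849 + 9138/3953 = 68079496/31027097 ≈ 2.1942)
P - S(v(3)) = 68079496/31027097 - 1*0 = 68079496/31027097 + 0 = 68079496/31027097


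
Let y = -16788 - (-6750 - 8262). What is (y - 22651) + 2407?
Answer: -22020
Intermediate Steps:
y = -1776 (y = -16788 - 1*(-15012) = -16788 + 15012 = -1776)
(y - 22651) + 2407 = (-1776 - 22651) + 2407 = -24427 + 2407 = -22020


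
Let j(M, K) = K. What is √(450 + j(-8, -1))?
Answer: √449 ≈ 21.190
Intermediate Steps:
√(450 + j(-8, -1)) = √(450 - 1) = √449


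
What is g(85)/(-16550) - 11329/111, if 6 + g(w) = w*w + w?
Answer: -94152847/918525 ≈ -102.50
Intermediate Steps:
g(w) = -6 + w + w**2 (g(w) = -6 + (w*w + w) = -6 + (w**2 + w) = -6 + (w + w**2) = -6 + w + w**2)
g(85)/(-16550) - 11329/111 = (-6 + 85 + 85**2)/(-16550) - 11329/111 = (-6 + 85 + 7225)*(-1/16550) - 11329*1/111 = 7304*(-1/16550) - 11329/111 = -3652/8275 - 11329/111 = -94152847/918525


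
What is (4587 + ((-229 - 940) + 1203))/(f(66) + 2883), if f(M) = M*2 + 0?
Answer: 4621/3015 ≈ 1.5327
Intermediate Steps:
f(M) = 2*M (f(M) = 2*M + 0 = 2*M)
(4587 + ((-229 - 940) + 1203))/(f(66) + 2883) = (4587 + ((-229 - 940) + 1203))/(2*66 + 2883) = (4587 + (-1169 + 1203))/(132 + 2883) = (4587 + 34)/3015 = 4621*(1/3015) = 4621/3015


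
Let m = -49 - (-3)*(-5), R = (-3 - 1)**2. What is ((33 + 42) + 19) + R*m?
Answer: -930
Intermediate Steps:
R = 16 (R = (-4)**2 = 16)
m = -64 (m = -49 - 1*15 = -49 - 15 = -64)
((33 + 42) + 19) + R*m = ((33 + 42) + 19) + 16*(-64) = (75 + 19) - 1024 = 94 - 1024 = -930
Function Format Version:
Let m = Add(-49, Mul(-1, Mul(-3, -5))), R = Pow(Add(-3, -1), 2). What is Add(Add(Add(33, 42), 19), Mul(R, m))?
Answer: -930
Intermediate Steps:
R = 16 (R = Pow(-4, 2) = 16)
m = -64 (m = Add(-49, Mul(-1, 15)) = Add(-49, -15) = -64)
Add(Add(Add(33, 42), 19), Mul(R, m)) = Add(Add(Add(33, 42), 19), Mul(16, -64)) = Add(Add(75, 19), -1024) = Add(94, -1024) = -930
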